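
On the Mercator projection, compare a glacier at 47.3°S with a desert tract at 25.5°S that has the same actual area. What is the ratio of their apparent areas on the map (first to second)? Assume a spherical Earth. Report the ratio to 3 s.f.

1.77

On Mercator, area is exaggerated by sec²φ = 1/cos²φ.
At 47.3°: sec²(47.3°) = 1/0.6782² = 2.174.
At 25.5°: sec²(25.5°) = 1/0.9026² = 1.228.
Ratio = 2.174/1.228 = cos²(25.5°)/cos²(47.3°) ≈ 1.77.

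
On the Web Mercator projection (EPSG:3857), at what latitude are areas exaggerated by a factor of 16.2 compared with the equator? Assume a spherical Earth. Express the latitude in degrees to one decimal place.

75.6°

Mercator areal scale is sec²φ.
sec²φ = 16.2  ⇒  cos²φ = 0.06173  ⇒  cos φ = 0.2485.
φ = arccos(0.2485) ≈ 75.6°.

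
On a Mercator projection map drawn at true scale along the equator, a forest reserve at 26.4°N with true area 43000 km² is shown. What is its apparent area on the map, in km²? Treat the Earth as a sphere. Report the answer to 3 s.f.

53600 km²

The Mercator projection is conformal; its linear scale factor is the same in every direction and equals sec φ = 1/cos φ.
Areal scale = k² = sec²φ = 1/cos²(26.4°) = 1/0.8957² = 1.246.
Apparent area = 43000 × 1.246 ≈ 53600 km².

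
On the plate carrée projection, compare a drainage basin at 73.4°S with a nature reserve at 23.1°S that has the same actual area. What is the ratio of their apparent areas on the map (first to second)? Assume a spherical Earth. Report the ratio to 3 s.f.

3.22

Plate carrée maps x = Rλ, y = Rφ. The meridian scale is h = 1 and the parallel scale is k = 1/cos φ = sec φ.
Areal scale at 73.4°: h·k = 1.000 × 3.500 = 3.500.
Areal scale at 23.1°: h·k = 1.000 × 1.087 = 1.087.
Ratio = 3.500/1.087 ≈ 3.22.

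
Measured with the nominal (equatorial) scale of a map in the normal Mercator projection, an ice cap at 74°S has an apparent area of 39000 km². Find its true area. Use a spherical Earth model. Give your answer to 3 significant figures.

The Mercator projection is conformal; its linear scale factor is the same in every direction and equals sec φ = 1/cos φ.
Areal scale = k² = sec²φ = 1/cos²(74°) = 1/0.2756² = 13.16.
True area = apparent / (areal scale) = 39000 / 13.16 ≈ 2960 km².

2960 km²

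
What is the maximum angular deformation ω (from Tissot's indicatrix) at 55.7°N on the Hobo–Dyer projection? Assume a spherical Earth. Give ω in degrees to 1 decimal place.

The Hobo–Dyer projection is cylindrical equal-area with φ₀ = 37.5°. A cylindrical equal-area projection with standard parallel φ₀ has meridian scale h = cos φ / cos φ₀ and parallel scale k = cos φ₀ / cos φ (so areas are preserved, h·k = 1).
At 55.7°: h = 0.7103, k = 1.408; principal scales a = 1.408, b = 0.7103.
sin(ω/2) = (a − b)/(a + b) = 0.6975/2.118 = 0.3293, so ω = 2 arcsin(0.3293) ≈ 38.5°.

38.5°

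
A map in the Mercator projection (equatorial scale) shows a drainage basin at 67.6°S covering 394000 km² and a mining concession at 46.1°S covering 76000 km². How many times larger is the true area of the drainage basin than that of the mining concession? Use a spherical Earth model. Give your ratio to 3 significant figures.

On Mercator the areal scale is sec²φ, so true area = apparent × cos²φ.
True area of drainage basin: 394000 × cos²(67.6°) = 394000 × 0.1452 = 57210 km².
True area of mining concession: 76000 × cos²(46.1°) = 76000 × 0.4808 = 36540 km².
Ratio = 57210 / 36540 ≈ 1.57.

1.57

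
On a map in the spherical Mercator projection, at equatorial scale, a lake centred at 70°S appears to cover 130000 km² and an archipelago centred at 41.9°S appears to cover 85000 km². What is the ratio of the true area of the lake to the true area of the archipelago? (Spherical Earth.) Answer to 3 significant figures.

0.323

Mercator's areal exaggeration is sec²φ; hence true area = (apparent area) · cos²φ.
True area of lake: 130000 × cos²(70°) = 130000 × 0.1170 = 15210 km².
True area of archipelago: 85000 × cos²(41.9°) = 85000 × 0.5540 = 47090 km².
Ratio = 15210 / 47090 ≈ 0.323.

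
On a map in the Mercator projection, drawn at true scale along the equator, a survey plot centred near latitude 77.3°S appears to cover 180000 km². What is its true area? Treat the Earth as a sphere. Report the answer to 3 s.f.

8700 km²

The Mercator projection is conformal; its linear scale factor is the same in every direction and equals sec φ = 1/cos φ.
Areal scale = k² = sec²φ = 1/cos²(77.3°) = 1/0.2198² = 20.69.
True area = apparent / (areal scale) = 180000 / 20.69 ≈ 8700 km².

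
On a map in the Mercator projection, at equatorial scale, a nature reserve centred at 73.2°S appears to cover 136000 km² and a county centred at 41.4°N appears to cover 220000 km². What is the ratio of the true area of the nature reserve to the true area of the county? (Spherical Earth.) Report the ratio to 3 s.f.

Since Mercator area scale is 1/cos²φ, the true area equals the apparent area multiplied by cos²φ.
True area of nature reserve: 136000 × cos²(73.2°) = 136000 × 0.08354 = 11360 km².
True area of county: 220000 × cos²(41.4°) = 220000 × 0.5627 = 123800 km².
Ratio = 11360 / 123800 ≈ 0.0918.

0.0918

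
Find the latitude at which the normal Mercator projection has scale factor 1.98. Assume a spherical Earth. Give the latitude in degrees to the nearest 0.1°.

59.7°

Mercator scale is k = sec φ = 1/cos φ.
1/cos φ = 1.98  ⇒  cos φ = 0.5051  ⇒  φ = arccos(0.5051) ≈ 59.7°.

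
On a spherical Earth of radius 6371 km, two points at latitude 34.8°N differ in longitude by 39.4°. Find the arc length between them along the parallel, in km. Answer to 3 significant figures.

Arc length along a parallel = R cos φ · Δλ (with Δλ in radians).
= 6371 × cos 34.8° × (39.4° × π/180) = 6371 × 0.8211 × 0.6877 ≈ 3600 km.

3600 km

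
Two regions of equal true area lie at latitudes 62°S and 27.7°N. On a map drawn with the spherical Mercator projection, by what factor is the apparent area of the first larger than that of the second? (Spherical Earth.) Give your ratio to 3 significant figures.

3.56

On Mercator, area is exaggerated by sec²φ = 1/cos²φ.
At 62°: sec²(62°) = 1/0.4695² = 4.537.
At 27.7°: sec²(27.7°) = 1/0.8854² = 1.276.
Ratio = 4.537/1.276 = cos²(27.7°)/cos²(62°) ≈ 3.56.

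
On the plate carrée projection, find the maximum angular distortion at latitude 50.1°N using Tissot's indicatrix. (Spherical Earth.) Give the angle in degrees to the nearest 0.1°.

For the equirectangular projection with φ₀ = 0 (plate carrée), h = 1 along meridians and k = sec φ along parallels.
At 50.1°: h = 1.000, k = 1.559; principal scales a = 1.559, b = 1.000.
sin(ω/2) = (a − b)/(a + b) = 0.5590/2.559 = 0.2184, so ω = 2 arcsin(0.2184) ≈ 25.2°.

25.2°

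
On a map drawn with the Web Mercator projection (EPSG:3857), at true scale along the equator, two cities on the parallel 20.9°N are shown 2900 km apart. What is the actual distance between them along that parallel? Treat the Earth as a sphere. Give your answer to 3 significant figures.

Mercator is conformal, so the point scale is isotropic: h = k = sec φ = 1/cos φ.
Along the parallel at 20.9°, map distances are exaggerated by k = sec 20.9° = 1.070.
True distance = 2900 / 1.070 = 2900 × cos 20.9° ≈ 2710 km.

2710 km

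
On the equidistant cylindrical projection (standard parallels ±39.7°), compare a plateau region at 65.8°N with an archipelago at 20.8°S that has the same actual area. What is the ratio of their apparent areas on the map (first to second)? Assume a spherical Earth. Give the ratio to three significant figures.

2.28

The equidistant cylindrical projection with φ₀ = 39.7° has h = 1 (meridians true) and k = cos φ₀ / cos φ along parallels.
Areal scale at 65.8°: h·k = 1.000 × 1.877 = 1.877.
Areal scale at 20.8°: h·k = 1.000 × 0.8230 = 0.8230.
Ratio = 1.877/0.8230 ≈ 2.28.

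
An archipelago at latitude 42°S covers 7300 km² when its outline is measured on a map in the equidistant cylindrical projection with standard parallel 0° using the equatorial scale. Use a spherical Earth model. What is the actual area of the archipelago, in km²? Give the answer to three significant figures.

Plate carrée maps x = Rλ, y = Rφ. The meridian scale is h = 1 and the parallel scale is k = 1/cos φ = sec φ.
Areal scale = h·k = 1 × sec φ; at 42°, h = 1.000, k = 1.346, so h·k = 1.346.
True area = apparent / (areal scale) = 7300 / 1.346 ≈ 5420 km².

5420 km²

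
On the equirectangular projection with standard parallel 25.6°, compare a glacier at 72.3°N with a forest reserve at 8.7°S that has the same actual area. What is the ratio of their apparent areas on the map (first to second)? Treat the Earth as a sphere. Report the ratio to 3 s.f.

In the equirectangular projection with standard parallel φ₀ = 25.6° (x = Rλ cos φ₀, y = Rφ), meridians are true-scale (h = 1) and the parallel scale is k = cos φ₀ / cos φ.
Areal scale at 72.3°: h·k = 1.000 × 2.966 = 2.966.
Areal scale at 8.7°: h·k = 1.000 × 0.9123 = 0.9123.
Ratio = 2.966/0.9123 ≈ 3.25.

3.25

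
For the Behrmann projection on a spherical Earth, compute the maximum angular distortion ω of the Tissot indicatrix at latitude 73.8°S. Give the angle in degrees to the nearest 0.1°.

Behrmann is a cylindrical equal-area projection with standard parallels at ±30°. For cylindrical equal-area with standard parallel φ₀, h = cos φ / cos φ₀ and k = cos φ₀ / cos φ, so h·k = 1.
At 73.8°: h = 0.3222, k = 3.104; principal scales a = 3.104, b = 0.3222.
sin(ω/2) = (a − b)/(a + b) = 2.782/3.426 = 0.8120, so ω = 2 arcsin(0.8120) ≈ 108.6°.

108.6°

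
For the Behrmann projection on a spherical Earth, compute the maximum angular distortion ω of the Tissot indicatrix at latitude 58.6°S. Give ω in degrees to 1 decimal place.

The Behrmann projection is cylindrical equal-area with φ₀ = 30°. A cylindrical equal-area projection with standard parallel φ₀ has meridian scale h = cos φ / cos φ₀ and parallel scale k = cos φ₀ / cos φ (so areas are preserved, h·k = 1).
At 58.6°: h = 0.6016, k = 1.662; principal scales a = 1.662, b = 0.6016.
sin(ω/2) = (a − b)/(a + b) = 1.061/2.264 = 0.4685, so ω = 2 arcsin(0.4685) ≈ 55.9°.

55.9°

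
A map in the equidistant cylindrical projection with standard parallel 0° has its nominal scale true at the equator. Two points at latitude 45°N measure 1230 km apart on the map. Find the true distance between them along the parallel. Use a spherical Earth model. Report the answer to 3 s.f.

Plate carrée maps x = Rλ, y = Rφ. The meridian scale is h = 1 and the parallel scale is k = 1/cos φ = sec φ.
Along the parallel at 45°, map distances are exaggerated by k = sec 45° = 1.414.
True distance = 1230 / 1.414 = 1230 × cos 45° ≈ 870 km.

870 km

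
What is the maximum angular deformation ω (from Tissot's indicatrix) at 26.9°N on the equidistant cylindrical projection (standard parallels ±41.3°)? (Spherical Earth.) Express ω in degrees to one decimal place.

In the equirectangular projection with standard parallel φ₀ = 41.3° (x = Rλ cos φ₀, y = Rφ), meridians are true-scale (h = 1) and the parallel scale is k = cos φ₀ / cos φ.
At 26.9°: h = 1.000, k = 0.8424; principal scales a = 1.000, b = 0.8424.
sin(ω/2) = (a − b)/(a + b) = 0.1576/1.842 = 0.08553, so ω = 2 arcsin(0.08553) ≈ 9.8°.

9.8°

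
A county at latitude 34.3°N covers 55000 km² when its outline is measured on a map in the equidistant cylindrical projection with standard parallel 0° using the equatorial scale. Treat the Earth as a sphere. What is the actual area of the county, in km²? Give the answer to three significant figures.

For the equirectangular projection with φ₀ = 0 (plate carrée), h = 1 along meridians and k = sec φ along parallels.
Areal scale = h·k = 1 × sec φ; at 34.3°, h = 1.000, k = 1.211, so h·k = 1.211.
True area = apparent / (areal scale) = 55000 / 1.211 ≈ 45400 km².

45400 km²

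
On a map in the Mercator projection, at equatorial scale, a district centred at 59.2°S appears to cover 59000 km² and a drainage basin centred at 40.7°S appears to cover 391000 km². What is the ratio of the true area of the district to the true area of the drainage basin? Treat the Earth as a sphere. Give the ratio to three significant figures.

Mercator's areal exaggeration is sec²φ; hence true area = (apparent area) · cos²φ.
True area of district: 59000 × cos²(59.2°) = 59000 × 0.2622 = 15470 km².
True area of drainage basin: 391000 × cos²(40.7°) = 391000 × 0.5748 = 224700 km².
Ratio = 15470 / 224700 ≈ 0.0688.

0.0688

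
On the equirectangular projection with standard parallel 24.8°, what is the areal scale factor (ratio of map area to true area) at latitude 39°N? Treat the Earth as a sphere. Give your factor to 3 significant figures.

1.17

With standard parallel φ₀ = 24.8°, the equirectangular projection gives x = Rλ cos φ₀, y = Rφ, so h = 1 and k = cos 24.8° / cos φ.
Areal scale = h·k = 1 × cos φ₀ / cos φ; at 39°, h = 1.000, k = 1.168, so h·k = 1.168.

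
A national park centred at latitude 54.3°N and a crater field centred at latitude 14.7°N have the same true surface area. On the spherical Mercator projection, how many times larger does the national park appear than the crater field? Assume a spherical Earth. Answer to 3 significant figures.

Mercator is conformal with k = sec φ, so areal scale = k² = sec²φ.
At 54.3°: sec²(54.3°) = 1/0.5835² = 2.937.
At 14.7°: sec²(14.7°) = 1/0.9673² = 1.069.
Ratio = 2.937/1.069 = cos²(14.7°)/cos²(54.3°) ≈ 2.75.

2.75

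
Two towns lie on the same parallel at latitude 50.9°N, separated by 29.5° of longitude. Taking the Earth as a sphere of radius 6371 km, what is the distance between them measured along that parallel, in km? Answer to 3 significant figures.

2070 km

Arc length along a parallel = R cos φ · Δλ (with Δλ in radians).
= 6371 × cos 50.9° × (29.5° × π/180) = 6371 × 0.6307 × 0.5149 ≈ 2070 km.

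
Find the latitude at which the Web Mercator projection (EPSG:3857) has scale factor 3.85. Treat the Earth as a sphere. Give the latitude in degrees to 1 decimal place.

74.9°

Mercator scale is k = sec φ = 1/cos φ.
1/cos φ = 3.85  ⇒  cos φ = 0.2597  ⇒  φ = arccos(0.2597) ≈ 74.9°.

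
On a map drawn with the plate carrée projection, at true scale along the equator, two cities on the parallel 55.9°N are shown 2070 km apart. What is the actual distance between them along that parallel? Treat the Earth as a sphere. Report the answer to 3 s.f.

For the equirectangular projection with φ₀ = 0 (plate carrée), h = 1 along meridians and k = sec φ along parallels.
Along the parallel at 55.9°, map distances are exaggerated by k = sec 55.9° = 1.784.
True distance = 2070 / 1.784 = 2070 × cos 55.9° ≈ 1160 km.

1160 km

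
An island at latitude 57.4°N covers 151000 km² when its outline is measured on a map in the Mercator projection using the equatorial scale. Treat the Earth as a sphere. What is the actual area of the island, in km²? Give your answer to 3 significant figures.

43800 km²

For Mercator, h = k = sec φ (a conformal cylindrical projection has a single point scale, 1/cos φ).
Areal scale = k² = sec²φ = 1/cos²(57.4°) = 1/0.5388² = 3.445.
True area = apparent / (areal scale) = 151000 / 3.445 ≈ 43800 km².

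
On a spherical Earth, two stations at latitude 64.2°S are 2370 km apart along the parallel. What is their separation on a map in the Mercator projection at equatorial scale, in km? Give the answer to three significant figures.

Mercator is conformal, so the point scale is isotropic: h = k = sec φ = 1/cos φ.
Along the parallel, k = sec 64.2° = 1/0.4352 = 2.298.
Map distance = 2370 × 2.298 ≈ 5450 km.

5450 km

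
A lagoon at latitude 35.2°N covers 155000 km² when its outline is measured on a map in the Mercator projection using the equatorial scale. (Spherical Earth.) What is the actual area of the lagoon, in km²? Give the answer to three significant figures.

Mercator is conformal, so the point scale is isotropic: h = k = sec φ = 1/cos φ.
Areal scale = k² = sec²φ = 1/cos²(35.2°) = 1/0.8171² = 1.498.
True area = apparent / (areal scale) = 155000 / 1.498 ≈ 103000 km².

103000 km²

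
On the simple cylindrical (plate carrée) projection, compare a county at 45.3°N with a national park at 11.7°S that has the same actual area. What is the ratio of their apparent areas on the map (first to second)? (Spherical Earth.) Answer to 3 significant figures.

Plate carrée maps x = Rλ, y = Rφ. The meridian scale is h = 1 and the parallel scale is k = 1/cos φ = sec φ.
Areal scale at 45.3°: h·k = 1.000 × 1.422 = 1.422.
Areal scale at 11.7°: h·k = 1.000 × 1.021 = 1.021.
Ratio = 1.422/1.021 ≈ 1.39.

1.39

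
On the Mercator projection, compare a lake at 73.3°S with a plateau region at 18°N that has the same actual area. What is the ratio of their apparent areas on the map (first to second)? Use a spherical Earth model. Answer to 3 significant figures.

11.0

Mercator areal scale is sec²φ.
At 73.3°: sec²(73.3°) = 1/0.2874² = 12.11.
At 18°: sec²(18°) = 1/0.9511² = 1.106.
Ratio = 12.11/1.106 = cos²(18°)/cos²(73.3°) ≈ 11.0.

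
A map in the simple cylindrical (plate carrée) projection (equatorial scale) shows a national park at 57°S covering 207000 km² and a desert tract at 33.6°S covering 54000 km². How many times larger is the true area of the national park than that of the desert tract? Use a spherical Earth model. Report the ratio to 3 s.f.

2.51

On the plate carrée, areal scale = h·k = 1 × sec φ, so true area = apparent × cos φ.
True area of national park: 207000 × cos(57°) = 207000 × 0.5446 = 112700 km².
True area of desert tract: 54000 × cos(33.6°) = 54000 × 0.8329 = 44980 km².
Ratio = 112700 / 44980 ≈ 2.51.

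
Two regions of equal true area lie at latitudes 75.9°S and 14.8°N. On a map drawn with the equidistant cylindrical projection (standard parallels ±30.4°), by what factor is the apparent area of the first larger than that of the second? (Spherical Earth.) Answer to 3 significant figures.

3.97

In the equirectangular projection with standard parallel φ₀ = 30.4° (x = Rλ cos φ₀, y = Rφ), meridians are true-scale (h = 1) and the parallel scale is k = cos φ₀ / cos φ.
Areal scale at 75.9°: h·k = 1.000 × 3.540 = 3.540.
Areal scale at 14.8°: h·k = 1.000 × 0.8921 = 0.8921.
Ratio = 3.540/0.8921 ≈ 3.97.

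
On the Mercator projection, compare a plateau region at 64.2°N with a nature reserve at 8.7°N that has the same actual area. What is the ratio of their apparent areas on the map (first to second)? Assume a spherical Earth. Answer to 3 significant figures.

On Mercator, area is exaggerated by sec²φ = 1/cos²φ.
At 64.2°: sec²(64.2°) = 1/0.4352² = 5.279.
At 8.7°: sec²(8.7°) = 1/0.9885² = 1.023.
Ratio = 5.279/1.023 = cos²(8.7°)/cos²(64.2°) ≈ 5.16.

5.16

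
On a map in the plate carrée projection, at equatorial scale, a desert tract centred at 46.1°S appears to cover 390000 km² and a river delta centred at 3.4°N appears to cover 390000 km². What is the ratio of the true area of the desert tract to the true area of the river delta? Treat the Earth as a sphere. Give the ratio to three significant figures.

0.695

Plate carrée has h = 1 and k = sec φ, giving areal scale sec φ; true area = (apparent area) · cos φ.
True area of desert tract: 390000 × cos(46.1°) = 390000 × 0.6934 = 270400 km².
True area of river delta: 390000 × cos(3.4°) = 390000 × 0.9982 = 389300 km².
Ratio = 270400 / 389300 ≈ 0.695.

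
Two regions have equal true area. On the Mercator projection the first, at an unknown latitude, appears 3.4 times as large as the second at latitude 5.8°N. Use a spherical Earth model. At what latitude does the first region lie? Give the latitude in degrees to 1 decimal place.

57.3°

Mercator areal scale is sec²φ, so apparent-area ratio = sec²φ₁ / sec²φ₂ = cos²φ₂ / cos²φ₁.
cos²φ₂ / cos²φ₁ = 3.4  ⇒  cos φ₁ = cos 5.8° / √3.4 = 0.9949/1.844 = 0.5395.
φ₁ = arccos(0.5395) ≈ 57.3°.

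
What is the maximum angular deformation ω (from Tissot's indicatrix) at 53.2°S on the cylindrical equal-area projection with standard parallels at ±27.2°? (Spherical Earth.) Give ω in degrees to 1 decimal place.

44.2°

A cylindrical equal-area projection with standard parallel φ₀ has meridian scale h = cos φ / cos φ₀ and parallel scale k = cos φ₀ / cos φ (so areas are preserved, h·k = 1).
At 53.2°: h = 0.6735, k = 1.485; principal scales a = 1.485, b = 0.6735.
sin(ω/2) = (a − b)/(a + b) = 0.8113/2.158 = 0.3759, so ω = 2 arcsin(0.3759) ≈ 44.2°.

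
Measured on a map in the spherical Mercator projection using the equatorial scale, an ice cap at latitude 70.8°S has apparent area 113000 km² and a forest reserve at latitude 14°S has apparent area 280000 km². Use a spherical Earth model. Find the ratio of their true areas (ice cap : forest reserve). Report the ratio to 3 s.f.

Mercator's areal exaggeration is sec²φ; hence true area = (apparent area) · cos²φ.
True area of ice cap: 113000 × cos²(70.8°) = 113000 × 0.1082 = 12220 km².
True area of forest reserve: 280000 × cos²(14°) = 280000 × 0.9415 = 263600 km².
Ratio = 12220 / 263600 ≈ 0.0464.

0.0464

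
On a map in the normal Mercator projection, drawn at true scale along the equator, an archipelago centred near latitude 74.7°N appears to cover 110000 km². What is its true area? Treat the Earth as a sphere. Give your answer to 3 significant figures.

The Mercator projection is conformal; its linear scale factor is the same in every direction and equals sec φ = 1/cos φ.
Areal scale = k² = sec²φ = 1/cos²(74.7°) = 1/0.2639² = 14.36.
True area = apparent / (areal scale) = 110000 / 14.36 ≈ 7660 km².

7660 km²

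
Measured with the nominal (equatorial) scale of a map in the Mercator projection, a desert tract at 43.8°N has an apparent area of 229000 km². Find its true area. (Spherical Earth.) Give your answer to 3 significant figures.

Mercator is conformal, so the point scale is isotropic: h = k = sec φ = 1/cos φ.
Areal scale = k² = sec²φ = 1/cos²(43.8°) = 1/0.7218² = 1.920.
True area = apparent / (areal scale) = 229000 / 1.920 ≈ 119000 km².

119000 km²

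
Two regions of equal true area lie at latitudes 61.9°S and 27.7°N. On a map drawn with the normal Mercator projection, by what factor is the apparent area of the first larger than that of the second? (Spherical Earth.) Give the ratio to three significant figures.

Mercator is conformal with k = sec φ, so areal scale = k² = sec²φ.
At 61.9°: sec²(61.9°) = 1/0.4710² = 4.508.
At 27.7°: sec²(27.7°) = 1/0.8854² = 1.276.
Ratio = 4.508/1.276 = cos²(27.7°)/cos²(61.9°) ≈ 3.53.

3.53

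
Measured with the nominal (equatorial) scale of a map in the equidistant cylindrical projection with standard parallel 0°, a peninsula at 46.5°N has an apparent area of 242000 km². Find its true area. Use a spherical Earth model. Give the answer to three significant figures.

In the plate carrée (x = Rλ, y = Rφ), meridians are true-scale (h = 1) and parallels are stretched by k = sec φ.
Areal scale = h·k = 1 × sec φ; at 46.5°, h = 1.000, k = 1.453, so h·k = 1.453.
True area = apparent / (areal scale) = 242000 / 1.453 ≈ 167000 km².

167000 km²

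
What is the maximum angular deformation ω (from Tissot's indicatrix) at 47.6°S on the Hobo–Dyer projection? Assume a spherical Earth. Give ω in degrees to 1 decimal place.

18.5°

The Hobo–Dyer projection is cylindrical equal-area with φ₀ = 37.5°. For cylindrical equal-area with standard parallel φ₀, h = cos φ / cos φ₀ and k = cos φ₀ / cos φ, so h·k = 1.
At 47.6°: h = 0.8499, k = 1.177; principal scales a = 1.177, b = 0.8499.
sin(ω/2) = (a − b)/(a + b) = 0.3266/2.026 = 0.1612, so ω = 2 arcsin(0.1612) ≈ 18.5°.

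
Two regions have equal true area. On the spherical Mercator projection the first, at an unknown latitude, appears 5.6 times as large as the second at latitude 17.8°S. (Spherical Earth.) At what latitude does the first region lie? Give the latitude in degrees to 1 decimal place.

On Mercator, (apparent₁)/(apparent₂) = sec²φ₁ / sec²φ₂ when true areas are equal.
cos²φ₂ / cos²φ₁ = 5.6  ⇒  cos φ₁ = cos 17.8° / √5.6 = 0.9521/2.366 = 0.4023.
φ₁ = arccos(0.4023) ≈ 66.3°.

66.3°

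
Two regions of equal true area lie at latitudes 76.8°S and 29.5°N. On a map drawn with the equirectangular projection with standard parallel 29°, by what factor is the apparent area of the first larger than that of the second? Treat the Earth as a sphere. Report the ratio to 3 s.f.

3.81

With standard parallel φ₀ = 29°, the equirectangular projection gives x = Rλ cos φ₀, y = Rφ, so h = 1 and k = cos 29° / cos φ.
Areal scale at 76.8°: h·k = 1.000 × 3.830 = 3.830.
Areal scale at 29.5°: h·k = 1.000 × 1.005 = 1.005.
Ratio = 3.830/1.005 ≈ 3.81.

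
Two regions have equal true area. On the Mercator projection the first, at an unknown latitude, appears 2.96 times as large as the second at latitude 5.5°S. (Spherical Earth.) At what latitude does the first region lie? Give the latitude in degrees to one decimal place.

54.7°

On Mercator, (apparent₁)/(apparent₂) = sec²φ₁ / sec²φ₂ when true areas are equal.
cos²φ₂ / cos²φ₁ = 2.96  ⇒  cos φ₁ = cos 5.5° / √2.96 = 0.9954/1.720 = 0.5786.
φ₁ = arccos(0.5786) ≈ 54.7°.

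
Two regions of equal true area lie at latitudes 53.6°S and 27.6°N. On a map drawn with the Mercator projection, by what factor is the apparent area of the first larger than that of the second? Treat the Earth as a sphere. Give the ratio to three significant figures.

Mercator areal scale is sec²φ.
At 53.6°: sec²(53.6°) = 1/0.5934² = 2.840.
At 27.6°: sec²(27.6°) = 1/0.8862² = 1.273.
Ratio = 2.840/1.273 = cos²(27.6°)/cos²(53.6°) ≈ 2.23.

2.23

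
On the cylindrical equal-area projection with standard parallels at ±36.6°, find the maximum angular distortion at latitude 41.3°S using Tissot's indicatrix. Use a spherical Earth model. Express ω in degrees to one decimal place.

7.6°

A cylindrical equal-area projection with standard parallel φ₀ has meridian scale h = cos φ / cos φ₀ and parallel scale k = cos φ₀ / cos φ (so areas are preserved, h·k = 1).
At 41.3°: h = 0.9358, k = 1.069; principal scales a = 1.069, b = 0.9358.
sin(ω/2) = (a − b)/(a + b) = 0.1328/2.004 = 0.06627, so ω = 2 arcsin(0.06627) ≈ 7.6°.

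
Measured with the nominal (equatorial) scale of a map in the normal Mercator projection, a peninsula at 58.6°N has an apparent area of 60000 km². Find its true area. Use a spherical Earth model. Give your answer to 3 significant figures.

16300 km²

Mercator is conformal, so the point scale is isotropic: h = k = sec φ = 1/cos φ.
Areal scale = k² = sec²φ = 1/cos²(58.6°) = 1/0.5210² = 3.684.
True area = apparent / (areal scale) = 60000 / 3.684 ≈ 16300 km².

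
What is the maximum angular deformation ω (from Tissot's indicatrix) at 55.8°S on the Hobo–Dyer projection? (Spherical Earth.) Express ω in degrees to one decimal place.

38.7°

Hobo–Dyer is a cylindrical equal-area projection with standard parallels at ±37.5°. For cylindrical equal-area with standard parallel φ₀, h = cos φ / cos φ₀ and k = cos φ₀ / cos φ, so h·k = 1.
At 55.8°: h = 0.7085, k = 1.411; principal scales a = 1.411, b = 0.7085.
sin(ω/2) = (a − b)/(a + b) = 0.7030/2.120 = 0.3316, so ω = 2 arcsin(0.3316) ≈ 38.7°.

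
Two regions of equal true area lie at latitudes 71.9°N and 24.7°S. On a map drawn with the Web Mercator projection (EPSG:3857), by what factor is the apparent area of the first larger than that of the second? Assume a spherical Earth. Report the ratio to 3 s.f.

8.55

Mercator is conformal with k = sec φ, so areal scale = k² = sec²φ.
At 71.9°: sec²(71.9°) = 1/0.3107² = 10.36.
At 24.7°: sec²(24.7°) = 1/0.9085² = 1.212.
Ratio = 10.36/1.212 = cos²(24.7°)/cos²(71.9°) ≈ 8.55.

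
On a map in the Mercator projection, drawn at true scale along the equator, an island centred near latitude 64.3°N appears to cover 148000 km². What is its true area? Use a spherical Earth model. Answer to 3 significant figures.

27800 km²

The Mercator projection is conformal; its linear scale factor is the same in every direction and equals sec φ = 1/cos φ.
Areal scale = k² = sec²φ = 1/cos²(64.3°) = 1/0.4337² = 5.317.
True area = apparent / (areal scale) = 148000 / 5.317 ≈ 27800 km².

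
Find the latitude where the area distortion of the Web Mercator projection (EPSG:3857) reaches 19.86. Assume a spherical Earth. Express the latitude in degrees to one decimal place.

77.0°

Mercator areal scale is sec²φ.
sec²φ = 19.86  ⇒  cos²φ = 0.05035  ⇒  cos φ = 0.2244.
φ = arccos(0.2244) ≈ 77.0°.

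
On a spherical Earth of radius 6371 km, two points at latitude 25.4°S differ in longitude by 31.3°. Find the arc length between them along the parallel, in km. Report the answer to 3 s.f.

3140 km

Arc length along a parallel = R cos φ · Δλ (with Δλ in radians).
= 6371 × cos 25.4° × (31.3° × π/180) = 6371 × 0.9033 × 0.5463 ≈ 3140 km.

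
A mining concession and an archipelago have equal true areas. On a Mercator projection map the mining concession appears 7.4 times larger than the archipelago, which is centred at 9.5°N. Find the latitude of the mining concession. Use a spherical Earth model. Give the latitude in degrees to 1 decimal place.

68.7°

On Mercator, (apparent₁)/(apparent₂) = sec²φ₁ / sec²φ₂ when true areas are equal.
cos²φ₂ / cos²φ₁ = 7.4  ⇒  cos φ₁ = cos 9.5° / √7.4 = 0.9863/2.720 = 0.3626.
φ₁ = arccos(0.3626) ≈ 68.7°.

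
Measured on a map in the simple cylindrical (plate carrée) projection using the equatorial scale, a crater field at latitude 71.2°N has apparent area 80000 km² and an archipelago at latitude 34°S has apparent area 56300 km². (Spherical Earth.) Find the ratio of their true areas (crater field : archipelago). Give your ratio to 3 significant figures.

On the plate carrée, areal scale = h·k = 1 × sec φ, so true area = apparent × cos φ.
True area of crater field: 80000 × cos(71.2°) = 80000 × 0.3223 = 25780 km².
True area of archipelago: 56300 × cos(34°) = 56300 × 0.8290 = 46670 km².
Ratio = 25780 / 46670 ≈ 0.552.

0.552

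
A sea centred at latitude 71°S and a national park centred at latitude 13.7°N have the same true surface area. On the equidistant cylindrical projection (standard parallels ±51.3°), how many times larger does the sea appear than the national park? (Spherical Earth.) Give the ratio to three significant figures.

2.98

With standard parallel φ₀ = 51.3°, the equirectangular projection gives x = Rλ cos φ₀, y = Rφ, so h = 1 and k = cos 51.3° / cos φ.
Areal scale at 71°: h·k = 1.000 × 1.920 = 1.920.
Areal scale at 13.7°: h·k = 1.000 × 0.6436 = 0.6436.
Ratio = 1.920/0.6436 ≈ 2.98.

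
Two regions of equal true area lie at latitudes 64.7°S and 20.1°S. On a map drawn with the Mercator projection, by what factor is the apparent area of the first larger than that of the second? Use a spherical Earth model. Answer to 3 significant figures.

4.83

On Mercator, area is exaggerated by sec²φ = 1/cos²φ.
At 64.7°: sec²(64.7°) = 1/0.4274² = 5.475.
At 20.1°: sec²(20.1°) = 1/0.9391² = 1.134.
Ratio = 5.475/1.134 = cos²(20.1°)/cos²(64.7°) ≈ 4.83.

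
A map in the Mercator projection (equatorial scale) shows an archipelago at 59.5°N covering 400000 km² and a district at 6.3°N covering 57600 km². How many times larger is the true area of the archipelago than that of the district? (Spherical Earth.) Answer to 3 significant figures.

1.81

Since Mercator area scale is 1/cos²φ, the true area equals the apparent area multiplied by cos²φ.
True area of archipelago: 400000 × cos²(59.5°) = 400000 × 0.2576 = 103000 km².
True area of district: 57600 × cos²(6.3°) = 57600 × 0.9880 = 56910 km².
Ratio = 103000 / 56910 ≈ 1.81.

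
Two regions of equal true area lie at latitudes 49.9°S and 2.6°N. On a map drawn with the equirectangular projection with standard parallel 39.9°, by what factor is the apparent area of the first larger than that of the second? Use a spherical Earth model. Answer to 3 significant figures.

In the equirectangular projection with standard parallel φ₀ = 39.9° (x = Rλ cos φ₀, y = Rφ), meridians are true-scale (h = 1) and the parallel scale is k = cos φ₀ / cos φ.
Areal scale at 49.9°: h·k = 1.000 × 1.191 = 1.191.
Areal scale at 2.6°: h·k = 1.000 × 0.7680 = 0.7680.
Ratio = 1.191/0.7680 ≈ 1.55.

1.55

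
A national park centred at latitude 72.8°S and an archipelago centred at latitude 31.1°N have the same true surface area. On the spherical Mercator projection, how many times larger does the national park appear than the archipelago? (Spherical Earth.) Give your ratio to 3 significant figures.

On Mercator, area is exaggerated by sec²φ = 1/cos²φ.
At 72.8°: sec²(72.8°) = 1/0.2957² = 11.44.
At 31.1°: sec²(31.1°) = 1/0.8563² = 1.364.
Ratio = 11.44/1.364 = cos²(31.1°)/cos²(72.8°) ≈ 8.38.

8.38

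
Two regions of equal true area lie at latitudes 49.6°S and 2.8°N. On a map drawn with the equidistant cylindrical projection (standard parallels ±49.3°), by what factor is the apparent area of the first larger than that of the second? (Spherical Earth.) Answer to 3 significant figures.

With standard parallel φ₀ = 49.3°, the equirectangular projection gives x = Rλ cos φ₀, y = Rφ, so h = 1 and k = cos 49.3° / cos φ.
Areal scale at 49.6°: h·k = 1.000 × 1.006 = 1.006.
Areal scale at 2.8°: h·k = 1.000 × 0.6529 = 0.6529.
Ratio = 1.006/0.6529 ≈ 1.54.

1.54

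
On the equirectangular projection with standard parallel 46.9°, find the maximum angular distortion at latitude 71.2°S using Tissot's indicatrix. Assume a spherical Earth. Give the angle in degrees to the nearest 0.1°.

With standard parallel φ₀ = 46.9°, the equirectangular projection gives x = Rλ cos φ₀, y = Rφ, so h = 1 and k = cos 46.9° / cos φ.
At 71.2°: h = 1.000, k = 2.120; principal scales a = 2.120, b = 1.000.
sin(ω/2) = (a − b)/(a + b) = 1.120/3.120 = 0.3590, so ω = 2 arcsin(0.3590) ≈ 42.1°.

42.1°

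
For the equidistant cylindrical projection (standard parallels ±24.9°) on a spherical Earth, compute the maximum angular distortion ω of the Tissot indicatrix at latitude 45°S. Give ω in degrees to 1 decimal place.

14.2°

The equidistant cylindrical projection with φ₀ = 24.9° has h = 1 (meridians true) and k = cos φ₀ / cos φ along parallels.
At 45°: h = 1.000, k = 1.283; principal scales a = 1.283, b = 1.000.
sin(ω/2) = (a − b)/(a + b) = 0.2828/2.283 = 0.1239, so ω = 2 arcsin(0.1239) ≈ 14.2°.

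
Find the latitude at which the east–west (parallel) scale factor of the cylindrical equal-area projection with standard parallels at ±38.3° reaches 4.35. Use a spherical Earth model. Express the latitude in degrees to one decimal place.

Cylindrical equal-area (φ₀ = 38.3°): h = cos φ / cos 38.3° along meridians, k = cos 38.3° / cos φ along parallels; h·k = 1.
k = cos φ₀ / cos φ = 4.35  ⇒  cos φ = cos 38.3° / 4.35 = 0.1804.
φ = arccos(0.1804) ≈ 79.6°.

79.6°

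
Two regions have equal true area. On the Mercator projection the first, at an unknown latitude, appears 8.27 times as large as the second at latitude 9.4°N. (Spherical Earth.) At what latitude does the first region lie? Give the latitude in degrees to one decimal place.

69.9°

For equal true areas on Mercator, apparent areas scale as sec²φ, so the ratio is cos²φ₂ / cos²φ₁.
cos²φ₂ / cos²φ₁ = 8.27  ⇒  cos φ₁ = cos 9.4° / √8.27 = 0.9866/2.876 = 0.3431.
φ₁ = arccos(0.3431) ≈ 69.9°.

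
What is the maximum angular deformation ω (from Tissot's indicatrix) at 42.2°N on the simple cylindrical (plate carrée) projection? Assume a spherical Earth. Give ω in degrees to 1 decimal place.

Plate carrée maps x = Rλ, y = Rφ. The meridian scale is h = 1 and the parallel scale is k = 1/cos φ = sec φ.
At 42.2°: h = 1.000, k = 1.350; principal scales a = 1.350, b = 1.000.
sin(ω/2) = (a − b)/(a + b) = 0.3499/2.350 = 0.1489, so ω = 2 arcsin(0.1489) ≈ 17.1°.

17.1°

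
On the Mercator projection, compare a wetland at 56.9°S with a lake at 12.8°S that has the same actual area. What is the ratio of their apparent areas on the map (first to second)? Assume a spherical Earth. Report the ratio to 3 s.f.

Mercator is conformal with k = sec φ, so areal scale = k² = sec²φ.
At 56.9°: sec²(56.9°) = 1/0.5461² = 3.353.
At 12.8°: sec²(12.8°) = 1/0.9751² = 1.052.
Ratio = 3.353/1.052 = cos²(12.8°)/cos²(56.9°) ≈ 3.19.

3.19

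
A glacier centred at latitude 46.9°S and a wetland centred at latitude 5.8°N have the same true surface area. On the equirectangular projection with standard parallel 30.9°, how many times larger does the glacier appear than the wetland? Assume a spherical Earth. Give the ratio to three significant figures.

In the equirectangular projection with standard parallel φ₀ = 30.9° (x = Rλ cos φ₀, y = Rφ), meridians are true-scale (h = 1) and the parallel scale is k = cos φ₀ / cos φ.
Areal scale at 46.9°: h·k = 1.000 × 1.256 = 1.256.
Areal scale at 5.8°: h·k = 1.000 × 0.8625 = 0.8625.
Ratio = 1.256/0.8625 ≈ 1.46.

1.46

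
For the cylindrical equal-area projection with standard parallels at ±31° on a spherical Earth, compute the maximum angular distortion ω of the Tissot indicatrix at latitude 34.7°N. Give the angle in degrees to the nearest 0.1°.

4.8°

A cylindrical equal-area projection with standard parallel φ₀ has meridian scale h = cos φ / cos φ₀ and parallel scale k = cos φ₀ / cos φ (so areas are preserved, h·k = 1).
At 34.7°: h = 0.9591, k = 1.043; principal scales a = 1.043, b = 0.9591.
sin(ω/2) = (a − b)/(a + b) = 0.08346/2.002 = 0.04169, so ω = 2 arcsin(0.04169) ≈ 4.8°.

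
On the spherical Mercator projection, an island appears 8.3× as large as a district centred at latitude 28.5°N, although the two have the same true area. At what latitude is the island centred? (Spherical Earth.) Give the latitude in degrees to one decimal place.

72.2°

Mercator areal scale is sec²φ, so apparent-area ratio = sec²φ₁ / sec²φ₂ = cos²φ₂ / cos²φ₁.
cos²φ₂ / cos²φ₁ = 8.3  ⇒  cos φ₁ = cos 28.5° / √8.3 = 0.8788/2.881 = 0.3050.
φ₁ = arccos(0.3050) ≈ 72.2°.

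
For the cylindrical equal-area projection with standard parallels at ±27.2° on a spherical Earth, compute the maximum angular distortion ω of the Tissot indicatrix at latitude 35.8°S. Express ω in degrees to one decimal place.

10.6°

Cylindrical equal-area (φ₀ = 27.2°): h = cos φ / cos 27.2° along meridians, k = cos 27.2° / cos φ along parallels; h·k = 1.
At 35.8°: h = 0.9119, k = 1.097; principal scales a = 1.097, b = 0.9119.
sin(ω/2) = (a − b)/(a + b) = 0.1847/2.009 = 0.09196, so ω = 2 arcsin(0.09196) ≈ 10.6°.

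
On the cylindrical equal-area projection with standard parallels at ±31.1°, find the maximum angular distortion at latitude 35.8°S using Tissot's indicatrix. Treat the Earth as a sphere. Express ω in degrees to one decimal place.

6.2°

Cylindrical equal-area (φ₀ = 31.1°): h = cos φ / cos 31.1° along meridians, k = cos 31.1° / cos φ along parallels; h·k = 1.
At 35.8°: h = 0.9472, k = 1.056; principal scales a = 1.056, b = 0.9472.
sin(ω/2) = (a − b)/(a + b) = 0.1085/2.003 = 0.05418, so ω = 2 arcsin(0.05418) ≈ 6.2°.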